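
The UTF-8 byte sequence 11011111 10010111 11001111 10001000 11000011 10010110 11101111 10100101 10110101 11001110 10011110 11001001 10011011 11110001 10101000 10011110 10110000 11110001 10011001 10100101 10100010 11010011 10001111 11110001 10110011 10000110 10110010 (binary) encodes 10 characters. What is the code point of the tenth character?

Offset 0: leading byte 0xDF = 11011111 → 2-byte char #1 = DF 97.
Offset 2: leading byte 0xCF = 11001111 → 2-byte char #2 = CF 88.
Offset 4: leading byte 0xC3 = 11000011 → 2-byte char #3 = C3 96.
Offset 6: leading byte 0xEF = 11101111 → 3-byte char #4 = EF A5 B5.
Offset 9: leading byte 0xCE = 11001110 → 2-byte char #5 = CE 9E.
Offset 11: leading byte 0xC9 = 11001001 → 2-byte char #6 = C9 9B.
Offset 13: leading byte 0xF1 = 11110001 → 4-byte char #7 = F1 A8 9E B0.
Offset 17: leading byte 0xF1 = 11110001 → 4-byte char #8 = F1 99 A5 A2.
Offset 21: leading byte 0xD3 = 11010011 → 2-byte char #9 = D3 8F.
Offset 23: leading byte 0xF1 = 11110001 → 4-byte char #10 = F1 B3 86 B2.
Leading byte 0xF1 = 11110001 matches 11110xxx → 4-byte sequence.
Byte 1: 0xF1 = 11110001, payload 001 (3 bits).
Byte 2: 0xB3 = 10110011 (10xxxxxx ✓), payload 110011.
Byte 3: 0x86 = 10000110 (10xxxxxx ✓), payload 000110.
Byte 4: 0xB2 = 10110010 (10xxxxxx ✓), payload 110010.
Concatenate: 001110011000110110010 = 0x731B2 (21 bits → U+731B2).

U+731B2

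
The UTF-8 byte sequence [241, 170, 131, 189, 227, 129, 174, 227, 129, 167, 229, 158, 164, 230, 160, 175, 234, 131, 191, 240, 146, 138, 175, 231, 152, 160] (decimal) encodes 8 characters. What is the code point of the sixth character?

Offset 0: leading byte 0xF1 = 11110001 → 4-byte char #1 = F1 AA 83 BD.
Offset 4: leading byte 0xE3 = 11100011 → 3-byte char #2 = E3 81 AE.
Offset 7: leading byte 0xE3 = 11100011 → 3-byte char #3 = E3 81 A7.
Offset 10: leading byte 0xE5 = 11100101 → 3-byte char #4 = E5 9E A4.
Offset 13: leading byte 0xE6 = 11100110 → 3-byte char #5 = E6 A0 AF.
Offset 16: leading byte 0xEA = 11101010 → 3-byte char #6 = EA 83 BF.
Leading byte 0xEA = 11101010 matches 1110xxxx → 3-byte sequence.
Byte 1: 0xEA = 11101010, payload 1010 (4 bits).
Byte 2: 0x83 = 10000011 (10xxxxxx ✓), payload 000011.
Byte 3: 0xBF = 10111111 (10xxxxxx ✓), payload 111111.
Concatenate: 1010000011111111 = 0xA0FF (16 bits → U+A0FF).

U+A0FF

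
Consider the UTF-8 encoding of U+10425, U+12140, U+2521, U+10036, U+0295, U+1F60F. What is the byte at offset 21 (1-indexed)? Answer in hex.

0x8F

1-indexed offset 21 is 0-indexed offset 20.
U+10425 → 4-byte form F0 90 90 A5 at offsets 0–3.
U+12140 → 4-byte form F0 92 85 80 at offsets 4–7.
U+2521 → 3-byte form E2 94 A1 at offsets 8–10.
U+10036 → 4-byte form F0 90 80 B6 at offsets 11–14.
U+0295 → 2-byte form CA 95 at offsets 15–16.
U+1F60F → 4-byte form F0 9F 98 8F at offsets 17–20.
Offset 20 falls in char 6's range; it's byte 4 of F0 9F 98 8F = 0x8F.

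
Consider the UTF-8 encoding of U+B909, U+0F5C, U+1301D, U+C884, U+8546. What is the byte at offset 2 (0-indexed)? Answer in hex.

U+B909 → 3-byte form EB A4 89 at offsets 0–2.
Offset 2 falls in char 1's range; it's byte 3 of EB A4 89 = 0x89.

0x89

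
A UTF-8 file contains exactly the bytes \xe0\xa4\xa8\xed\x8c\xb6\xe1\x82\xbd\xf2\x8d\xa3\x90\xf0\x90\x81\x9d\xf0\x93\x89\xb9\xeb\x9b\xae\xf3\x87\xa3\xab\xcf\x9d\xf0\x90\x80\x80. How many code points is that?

Byte at offset 0: 0xE0 = 11100000 → 3-byte char (#1). Advance 3.
Byte at offset 3: 0xED = 11101101 → 3-byte char (#2). Advance 3.
Byte at offset 6: 0xE1 = 11100001 → 3-byte char (#3). Advance 3.
Byte at offset 9: 0xF2 = 11110010 → 4-byte char (#4). Advance 4.
Byte at offset 13: 0xF0 = 11110000 → 4-byte char (#5). Advance 4.
Byte at offset 17: 0xF0 = 11110000 → 4-byte char (#6). Advance 4.
Byte at offset 21: 0xEB = 11101011 → 3-byte char (#7). Advance 3.
Byte at offset 24: 0xF3 = 11110011 → 4-byte char (#8). Advance 4.
Byte at offset 28: 0xCF = 11001111 → 2-byte char (#9). Advance 2.
Byte at offset 30: 0xF0 = 11110000 → 4-byte char (#10). Advance 4.
Reached end at offset 34 after 10 code points.

10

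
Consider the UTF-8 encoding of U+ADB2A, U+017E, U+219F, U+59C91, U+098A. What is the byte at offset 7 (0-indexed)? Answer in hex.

0x86

U+ADB2A → 4-byte form F2 AD AC AA at offsets 0–3.
U+017E → 2-byte form C5 BE at offsets 4–5.
U+219F → 3-byte form E2 86 9F at offsets 6–8.
Offset 7 falls in char 3's range; it's byte 2 of E2 86 9F = 0x86.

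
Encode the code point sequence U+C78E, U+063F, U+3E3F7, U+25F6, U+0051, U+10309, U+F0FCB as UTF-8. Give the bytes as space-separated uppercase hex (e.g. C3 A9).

EC 9E 8E D8 BF F0 BE 8F B7 E2 97 B6 51 F0 90 8C 89 F3 B0 BF 8B

U+C78E: 3-byte form → EC 9E 8E.
U+063F: 2-byte form → D8 BF.
U+3E3F7: 4-byte form → F0 BE 8F B7.
U+25F6: 3-byte form → E2 97 B6.
U+0051: 1-byte form → 51.
U+10309: 4-byte form → F0 90 8C 89.
U+F0FCB: 4-byte form → F3 B0 BF 8B.
Concatenated (21 bytes): EC 9E 8E D8 BF F0 BE 8F B7 E2 97 B6 51 F0 90 8C 89 F3 B0 BF 8B.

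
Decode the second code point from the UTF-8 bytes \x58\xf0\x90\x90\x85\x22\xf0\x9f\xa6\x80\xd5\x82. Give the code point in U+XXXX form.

U+10405

Offset 0: leading byte 0x58 = 01011000 → 1-byte char #1 = 58.
Offset 1: leading byte 0xF0 = 11110000 → 4-byte char #2 = F0 90 90 85.
Leading byte 0xF0 = 11110000 matches 11110xxx → 4-byte sequence.
Byte 1: 0xF0 = 11110000, payload 000 (3 bits).
Byte 2: 0x90 = 10010000 (10xxxxxx ✓), payload 010000.
Byte 3: 0x90 = 10010000 (10xxxxxx ✓), payload 010000.
Byte 4: 0x85 = 10000101 (10xxxxxx ✓), payload 000101.
Concatenate: 000010000010000000101 = 0x10405 (21 bits → U+10405).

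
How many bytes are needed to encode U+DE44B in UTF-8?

4

U+DE44B = 0xDE44B. UTF-8 uses 1 byte below 0x80, 2 below 0x800, 3 below 0x10000, 4 up to 0x10FFFF. 0xDE44B is in U+10000–U+10FFFF → 4 bytes.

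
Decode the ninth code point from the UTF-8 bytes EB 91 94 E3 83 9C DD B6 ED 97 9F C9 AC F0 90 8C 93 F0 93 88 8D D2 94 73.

U+0073

Offset 0: leading byte 0xEB = 11101011 → 3-byte char #1 = EB 91 94.
Offset 3: leading byte 0xE3 = 11100011 → 3-byte char #2 = E3 83 9C.
Offset 6: leading byte 0xDD = 11011101 → 2-byte char #3 = DD B6.
Offset 8: leading byte 0xED = 11101101 → 3-byte char #4 = ED 97 9F.
Offset 11: leading byte 0xC9 = 11001001 → 2-byte char #5 = C9 AC.
Offset 13: leading byte 0xF0 = 11110000 → 4-byte char #6 = F0 90 8C 93.
Offset 17: leading byte 0xF0 = 11110000 → 4-byte char #7 = F0 93 88 8D.
Offset 21: leading byte 0xD2 = 11010010 → 2-byte char #8 = D2 94.
Offset 23: leading byte 0x73 = 01110011 → 1-byte char #9 = 73.
Leading byte 0x73 = 01110011 matches 0xxxxxxx → 1-byte sequence.
Byte 1: 0x73 = 01110011, payload 1110011 (7 bits).
Concatenate: 1110011 = 0x73 (7 bits → U+0073).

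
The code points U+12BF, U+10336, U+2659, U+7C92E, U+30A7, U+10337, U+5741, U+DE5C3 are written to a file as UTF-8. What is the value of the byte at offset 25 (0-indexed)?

0x9E

U+12BF → 3-byte form E1 8A BF at offsets 0–2.
U+10336 → 4-byte form F0 90 8C B6 at offsets 3–6.
U+2659 → 3-byte form E2 99 99 at offsets 7–9.
U+7C92E → 4-byte form F1 BC A4 AE at offsets 10–13.
U+30A7 → 3-byte form E3 82 A7 at offsets 14–16.
U+10337 → 4-byte form F0 90 8C B7 at offsets 17–20.
U+5741 → 3-byte form E5 9D 81 at offsets 21–23.
U+DE5C3 → 4-byte form F3 9E 97 83 at offsets 24–27.
Offset 25 falls in char 8's range; it's byte 2 of F3 9E 97 83 = 0x9E.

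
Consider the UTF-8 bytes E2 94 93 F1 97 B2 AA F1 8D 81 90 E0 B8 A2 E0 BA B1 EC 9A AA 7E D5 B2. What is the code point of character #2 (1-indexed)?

U+57CAA

Offset 0: leading byte 0xE2 = 11100010 → 3-byte char #1 = E2 94 93.
Offset 3: leading byte 0xF1 = 11110001 → 4-byte char #2 = F1 97 B2 AA.
Leading byte 0xF1 = 11110001 matches 11110xxx → 4-byte sequence.
Byte 1: 0xF1 = 11110001, payload 001 (3 bits).
Byte 2: 0x97 = 10010111 (10xxxxxx ✓), payload 010111.
Byte 3: 0xB2 = 10110010 (10xxxxxx ✓), payload 110010.
Byte 4: 0xAA = 10101010 (10xxxxxx ✓), payload 101010.
Concatenate: 001010111110010101010 = 0x57CAA (21 bits → U+57CAA).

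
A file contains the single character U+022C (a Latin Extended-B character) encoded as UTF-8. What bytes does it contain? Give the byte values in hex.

C8 AC

U+022C = 0x22C = 556 decimal. In range U+0080–U+07FF → 2-byte form: 110xxxxx 10xxxxxx.
Binary (11 bits): 01000101100.
Split 5+6: 01000 | 101100.
Byte 1: 11001000 = 0xC8.
Byte 2: 10101100 = 0xAC.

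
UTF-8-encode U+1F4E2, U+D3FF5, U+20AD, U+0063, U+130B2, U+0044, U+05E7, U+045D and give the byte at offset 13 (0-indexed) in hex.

U+1F4E2 → 4-byte form F0 9F 93 A2 at offsets 0–3.
U+D3FF5 → 4-byte form F3 93 BF B5 at offsets 4–7.
U+20AD → 3-byte form E2 82 AD at offsets 8–10.
U+0063 → 1-byte form 63 at offsets 11–11.
U+130B2 → 4-byte form F0 93 82 B2 at offsets 12–15.
Offset 13 falls in char 5's range; it's byte 2 of F0 93 82 B2 = 0x93.

0x93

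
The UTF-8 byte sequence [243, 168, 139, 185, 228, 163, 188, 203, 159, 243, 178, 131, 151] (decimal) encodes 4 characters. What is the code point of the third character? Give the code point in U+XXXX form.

Offset 0: leading byte 0xF3 = 11110011 → 4-byte char #1 = F3 A8 8B B9.
Offset 4: leading byte 0xE4 = 11100100 → 3-byte char #2 = E4 A3 BC.
Offset 7: leading byte 0xCB = 11001011 → 2-byte char #3 = CB 9F.
Leading byte 0xCB = 11001011 matches 110xxxxx → 2-byte sequence.
Byte 1: 0xCB = 11001011, payload 01011 (5 bits).
Byte 2: 0x9F = 10011111 (10xxxxxx ✓), payload 011111.
Concatenate: 01011011111 = 0x2DF (11 bits → U+02DF).

U+02DF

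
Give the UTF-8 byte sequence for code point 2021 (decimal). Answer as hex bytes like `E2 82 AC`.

DF A5

U+07E5 = 0x7E5 = 2021 decimal. In range U+0080–U+07FF → 2-byte form: 110xxxxx 10xxxxxx.
Binary (11 bits): 11111100101.
Split 5+6: 11111 | 100101.
Byte 1: 11011111 = 0xDF.
Byte 2: 10100101 = 0xA5.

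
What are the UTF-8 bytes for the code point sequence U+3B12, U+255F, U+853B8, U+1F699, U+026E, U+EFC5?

E3 AC 92 E2 95 9F F2 85 8E B8 F0 9F 9A 99 C9 AE EE BF 85

U+3B12: 3-byte form → E3 AC 92.
U+255F: 3-byte form → E2 95 9F.
U+853B8: 4-byte form → F2 85 8E B8.
U+1F699: 4-byte form → F0 9F 9A 99.
U+026E: 2-byte form → C9 AE.
U+EFC5: 3-byte form → EE BF 85.
Concatenated (19 bytes): E3 AC 92 E2 95 9F F2 85 8E B8 F0 9F 9A 99 C9 AE EE BF 85.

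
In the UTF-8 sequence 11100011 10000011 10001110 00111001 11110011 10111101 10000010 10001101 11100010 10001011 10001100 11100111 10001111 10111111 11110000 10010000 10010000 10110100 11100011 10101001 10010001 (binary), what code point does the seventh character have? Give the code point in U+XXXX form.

Offset 0: leading byte 0xE3 = 11100011 → 3-byte char #1 = E3 83 8E.
Offset 3: leading byte 0x39 = 00111001 → 1-byte char #2 = 39.
Offset 4: leading byte 0xF3 = 11110011 → 4-byte char #3 = F3 BD 82 8D.
Offset 8: leading byte 0xE2 = 11100010 → 3-byte char #4 = E2 8B 8C.
Offset 11: leading byte 0xE7 = 11100111 → 3-byte char #5 = E7 8F BF.
Offset 14: leading byte 0xF0 = 11110000 → 4-byte char #6 = F0 90 90 B4.
Offset 18: leading byte 0xE3 = 11100011 → 3-byte char #7 = E3 A9 91.
Leading byte 0xE3 = 11100011 matches 1110xxxx → 3-byte sequence.
Byte 1: 0xE3 = 11100011, payload 0011 (4 bits).
Byte 2: 0xA9 = 10101001 (10xxxxxx ✓), payload 101001.
Byte 3: 0x91 = 10010001 (10xxxxxx ✓), payload 010001.
Concatenate: 0011101001010001 = 0x3A51 (16 bits → U+3A51).

U+3A51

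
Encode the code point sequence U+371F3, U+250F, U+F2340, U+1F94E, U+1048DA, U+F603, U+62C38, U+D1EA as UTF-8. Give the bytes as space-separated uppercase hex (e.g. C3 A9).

F0 B7 87 B3 E2 94 8F F3 B2 8D 80 F0 9F A5 8E F4 84 A3 9A EF 98 83 F1 A2 B0 B8 ED 87 AA

U+371F3: 4-byte form → F0 B7 87 B3.
U+250F: 3-byte form → E2 94 8F.
U+F2340: 4-byte form → F3 B2 8D 80.
U+1F94E: 4-byte form → F0 9F A5 8E.
U+1048DA: 4-byte form → F4 84 A3 9A.
U+F603: 3-byte form → EF 98 83.
U+62C38: 4-byte form → F1 A2 B0 B8.
U+D1EA: 3-byte form → ED 87 AA.
Concatenated (29 bytes): F0 B7 87 B3 E2 94 8F F3 B2 8D 80 F0 9F A5 8E F4 84 A3 9A EF 98 83 F1 A2 B0 B8 ED 87 AA.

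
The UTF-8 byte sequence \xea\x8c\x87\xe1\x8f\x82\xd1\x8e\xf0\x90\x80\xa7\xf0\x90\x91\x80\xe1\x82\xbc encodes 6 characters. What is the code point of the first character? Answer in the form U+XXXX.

Offset 0: leading byte 0xEA = 11101010 → 3-byte char #1 = EA 8C 87.
Leading byte 0xEA = 11101010 matches 1110xxxx → 3-byte sequence.
Byte 1: 0xEA = 11101010, payload 1010 (4 bits).
Byte 2: 0x8C = 10001100 (10xxxxxx ✓), payload 001100.
Byte 3: 0x87 = 10000111 (10xxxxxx ✓), payload 000111.
Concatenate: 1010001100000111 = 0xA307 (16 bits → U+A307).

U+A307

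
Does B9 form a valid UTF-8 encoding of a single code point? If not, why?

Byte 0xB9 = 10111001 has the form 10xxxxxx — a continuation byte — but there is no preceding leading byte.

invalid (continuation byte with no leading byte)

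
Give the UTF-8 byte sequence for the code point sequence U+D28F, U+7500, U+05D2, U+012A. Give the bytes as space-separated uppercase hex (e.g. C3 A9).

U+D28F: 3-byte form → ED 8A 8F.
U+7500: 3-byte form → E7 94 80.
U+05D2: 2-byte form → D7 92.
U+012A: 2-byte form → C4 AA.
Concatenated (10 bytes): ED 8A 8F E7 94 80 D7 92 C4 AA.

ED 8A 8F E7 94 80 D7 92 C4 AA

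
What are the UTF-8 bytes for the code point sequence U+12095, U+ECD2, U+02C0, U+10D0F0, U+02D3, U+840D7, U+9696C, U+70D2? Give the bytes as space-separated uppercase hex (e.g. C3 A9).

F0 92 82 95 EE B3 92 CB 80 F4 8D 83 B0 CB 93 F2 84 83 97 F2 96 A5 AC E7 83 92

U+12095: 4-byte form → F0 92 82 95.
U+ECD2: 3-byte form → EE B3 92.
U+02C0: 2-byte form → CB 80.
U+10D0F0: 4-byte form → F4 8D 83 B0.
U+02D3: 2-byte form → CB 93.
U+840D7: 4-byte form → F2 84 83 97.
U+9696C: 4-byte form → F2 96 A5 AC.
U+70D2: 3-byte form → E7 83 92.
Concatenated (26 bytes): F0 92 82 95 EE B3 92 CB 80 F4 8D 83 B0 CB 93 F2 84 83 97 F2 96 A5 AC E7 83 92.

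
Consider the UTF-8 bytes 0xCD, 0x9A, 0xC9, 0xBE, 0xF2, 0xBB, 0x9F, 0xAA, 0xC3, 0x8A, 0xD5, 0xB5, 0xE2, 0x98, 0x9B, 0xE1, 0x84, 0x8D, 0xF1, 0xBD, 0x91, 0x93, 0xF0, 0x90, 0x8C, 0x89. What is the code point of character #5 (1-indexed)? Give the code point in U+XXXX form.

Offset 0: leading byte 0xCD = 11001101 → 2-byte char #1 = CD 9A.
Offset 2: leading byte 0xC9 = 11001001 → 2-byte char #2 = C9 BE.
Offset 4: leading byte 0xF2 = 11110010 → 4-byte char #3 = F2 BB 9F AA.
Offset 8: leading byte 0xC3 = 11000011 → 2-byte char #4 = C3 8A.
Offset 10: leading byte 0xD5 = 11010101 → 2-byte char #5 = D5 B5.
Leading byte 0xD5 = 11010101 matches 110xxxxx → 2-byte sequence.
Byte 1: 0xD5 = 11010101, payload 10101 (5 bits).
Byte 2: 0xB5 = 10110101 (10xxxxxx ✓), payload 110101.
Concatenate: 10101110101 = 0x575 (11 bits → U+0575).

U+0575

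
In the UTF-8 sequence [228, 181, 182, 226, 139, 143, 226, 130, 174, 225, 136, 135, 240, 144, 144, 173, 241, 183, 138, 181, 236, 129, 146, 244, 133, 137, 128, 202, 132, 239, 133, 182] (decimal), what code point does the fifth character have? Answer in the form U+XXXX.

U+1042D

Offset 0: leading byte 0xE4 = 11100100 → 3-byte char #1 = E4 B5 B6.
Offset 3: leading byte 0xE2 = 11100010 → 3-byte char #2 = E2 8B 8F.
Offset 6: leading byte 0xE2 = 11100010 → 3-byte char #3 = E2 82 AE.
Offset 9: leading byte 0xE1 = 11100001 → 3-byte char #4 = E1 88 87.
Offset 12: leading byte 0xF0 = 11110000 → 4-byte char #5 = F0 90 90 AD.
Leading byte 0xF0 = 11110000 matches 11110xxx → 4-byte sequence.
Byte 1: 0xF0 = 11110000, payload 000 (3 bits).
Byte 2: 0x90 = 10010000 (10xxxxxx ✓), payload 010000.
Byte 3: 0x90 = 10010000 (10xxxxxx ✓), payload 010000.
Byte 4: 0xAD = 10101101 (10xxxxxx ✓), payload 101101.
Concatenate: 000010000010000101101 = 0x1042D (21 bits → U+1042D).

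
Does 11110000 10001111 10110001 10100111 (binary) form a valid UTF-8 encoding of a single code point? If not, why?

invalid (overlong encoding)

Leading byte 0xF0 = 11110000 → 4-byte form.
Continuation bytes all match 10xxxxxx. Payload decodes to 0xFC67.
But 0xFC67 < 0x10000, the minimum for a 4-byte sequence — this is an overlong encoding.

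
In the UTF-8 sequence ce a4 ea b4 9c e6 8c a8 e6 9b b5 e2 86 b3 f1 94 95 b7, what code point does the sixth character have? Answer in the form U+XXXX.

Offset 0: leading byte 0xCE = 11001110 → 2-byte char #1 = CE A4.
Offset 2: leading byte 0xEA = 11101010 → 3-byte char #2 = EA B4 9C.
Offset 5: leading byte 0xE6 = 11100110 → 3-byte char #3 = E6 8C A8.
Offset 8: leading byte 0xE6 = 11100110 → 3-byte char #4 = E6 9B B5.
Offset 11: leading byte 0xE2 = 11100010 → 3-byte char #5 = E2 86 B3.
Offset 14: leading byte 0xF1 = 11110001 → 4-byte char #6 = F1 94 95 B7.
Leading byte 0xF1 = 11110001 matches 11110xxx → 4-byte sequence.
Byte 1: 0xF1 = 11110001, payload 001 (3 bits).
Byte 2: 0x94 = 10010100 (10xxxxxx ✓), payload 010100.
Byte 3: 0x95 = 10010101 (10xxxxxx ✓), payload 010101.
Byte 4: 0xB7 = 10110111 (10xxxxxx ✓), payload 110111.
Concatenate: 001010100010101110111 = 0x54577 (21 bits → U+54577).

U+54577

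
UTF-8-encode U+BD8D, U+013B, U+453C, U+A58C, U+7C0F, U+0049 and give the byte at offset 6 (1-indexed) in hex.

1-indexed offset 6 is 0-indexed offset 5.
U+BD8D → 3-byte form EB B6 8D at offsets 0–2.
U+013B → 2-byte form C4 BB at offsets 3–4.
U+453C → 3-byte form E4 94 BC at offsets 5–7.
Offset 5 falls in char 3's range; it's byte 1 of E4 94 BC = 0xE4.

0xE4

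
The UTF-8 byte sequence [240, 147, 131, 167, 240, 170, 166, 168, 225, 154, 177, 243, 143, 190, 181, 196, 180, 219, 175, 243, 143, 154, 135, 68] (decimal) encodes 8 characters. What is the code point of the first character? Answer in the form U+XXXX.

Offset 0: leading byte 0xF0 = 11110000 → 4-byte char #1 = F0 93 83 A7.
Leading byte 0xF0 = 11110000 matches 11110xxx → 4-byte sequence.
Byte 1: 0xF0 = 11110000, payload 000 (3 bits).
Byte 2: 0x93 = 10010011 (10xxxxxx ✓), payload 010011.
Byte 3: 0x83 = 10000011 (10xxxxxx ✓), payload 000011.
Byte 4: 0xA7 = 10100111 (10xxxxxx ✓), payload 100111.
Concatenate: 000010011000011100111 = 0x130E7 (21 bits → U+130E7).

U+130E7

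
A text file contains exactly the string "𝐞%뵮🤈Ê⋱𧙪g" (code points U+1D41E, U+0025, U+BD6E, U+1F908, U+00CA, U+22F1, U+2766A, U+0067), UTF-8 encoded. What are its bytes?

F0 9D 90 9E 25 EB B5 AE F0 9F A4 88 C3 8A E2 8B B1 F0 A7 99 AA 67

U+1D41E: 4-byte form → F0 9D 90 9E.
U+0025: 1-byte form → 25.
U+BD6E: 3-byte form → EB B5 AE.
U+1F908: 4-byte form → F0 9F A4 88.
U+00CA: 2-byte form → C3 8A.
U+22F1: 3-byte form → E2 8B B1.
U+2766A: 4-byte form → F0 A7 99 AA.
U+0067: 1-byte form → 67.
Concatenated (22 bytes): F0 9D 90 9E 25 EB B5 AE F0 9F A4 88 C3 8A E2 8B B1 F0 A7 99 AA 67.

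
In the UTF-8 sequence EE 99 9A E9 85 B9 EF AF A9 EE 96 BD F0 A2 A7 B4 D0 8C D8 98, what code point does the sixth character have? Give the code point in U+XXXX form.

U+040C

Offset 0: leading byte 0xEE = 11101110 → 3-byte char #1 = EE 99 9A.
Offset 3: leading byte 0xE9 = 11101001 → 3-byte char #2 = E9 85 B9.
Offset 6: leading byte 0xEF = 11101111 → 3-byte char #3 = EF AF A9.
Offset 9: leading byte 0xEE = 11101110 → 3-byte char #4 = EE 96 BD.
Offset 12: leading byte 0xF0 = 11110000 → 4-byte char #5 = F0 A2 A7 B4.
Offset 16: leading byte 0xD0 = 11010000 → 2-byte char #6 = D0 8C.
Leading byte 0xD0 = 11010000 matches 110xxxxx → 2-byte sequence.
Byte 1: 0xD0 = 11010000, payload 10000 (5 bits).
Byte 2: 0x8C = 10001100 (10xxxxxx ✓), payload 001100.
Concatenate: 10000001100 = 0x40C (11 bits → U+040C).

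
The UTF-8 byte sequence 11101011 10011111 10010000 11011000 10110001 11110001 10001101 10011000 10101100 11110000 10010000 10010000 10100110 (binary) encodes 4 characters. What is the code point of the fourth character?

U+10426

Offset 0: leading byte 0xEB = 11101011 → 3-byte char #1 = EB 9F 90.
Offset 3: leading byte 0xD8 = 11011000 → 2-byte char #2 = D8 B1.
Offset 5: leading byte 0xF1 = 11110001 → 4-byte char #3 = F1 8D 98 AC.
Offset 9: leading byte 0xF0 = 11110000 → 4-byte char #4 = F0 90 90 A6.
Leading byte 0xF0 = 11110000 matches 11110xxx → 4-byte sequence.
Byte 1: 0xF0 = 11110000, payload 000 (3 bits).
Byte 2: 0x90 = 10010000 (10xxxxxx ✓), payload 010000.
Byte 3: 0x90 = 10010000 (10xxxxxx ✓), payload 010000.
Byte 4: 0xA6 = 10100110 (10xxxxxx ✓), payload 100110.
Concatenate: 000010000010000100110 = 0x10426 (21 bits → U+10426).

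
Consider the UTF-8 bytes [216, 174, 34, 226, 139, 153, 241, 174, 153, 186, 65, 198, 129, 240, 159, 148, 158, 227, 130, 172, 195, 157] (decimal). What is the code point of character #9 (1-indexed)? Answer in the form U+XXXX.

Offset 0: leading byte 0xD8 = 11011000 → 2-byte char #1 = D8 AE.
Offset 2: leading byte 0x22 = 00100010 → 1-byte char #2 = 22.
Offset 3: leading byte 0xE2 = 11100010 → 3-byte char #3 = E2 8B 99.
Offset 6: leading byte 0xF1 = 11110001 → 4-byte char #4 = F1 AE 99 BA.
Offset 10: leading byte 0x41 = 01000001 → 1-byte char #5 = 41.
Offset 11: leading byte 0xC6 = 11000110 → 2-byte char #6 = C6 81.
Offset 13: leading byte 0xF0 = 11110000 → 4-byte char #7 = F0 9F 94 9E.
Offset 17: leading byte 0xE3 = 11100011 → 3-byte char #8 = E3 82 AC.
Offset 20: leading byte 0xC3 = 11000011 → 2-byte char #9 = C3 9D.
Leading byte 0xC3 = 11000011 matches 110xxxxx → 2-byte sequence.
Byte 1: 0xC3 = 11000011, payload 00011 (5 bits).
Byte 2: 0x9D = 10011101 (10xxxxxx ✓), payload 011101.
Concatenate: 00011011101 = 0xDD (11 bits → U+00DD).

U+00DD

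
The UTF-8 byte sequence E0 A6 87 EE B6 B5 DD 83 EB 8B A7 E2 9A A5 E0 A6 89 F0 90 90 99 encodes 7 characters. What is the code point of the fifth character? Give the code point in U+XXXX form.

U+26A5

Offset 0: leading byte 0xE0 = 11100000 → 3-byte char #1 = E0 A6 87.
Offset 3: leading byte 0xEE = 11101110 → 3-byte char #2 = EE B6 B5.
Offset 6: leading byte 0xDD = 11011101 → 2-byte char #3 = DD 83.
Offset 8: leading byte 0xEB = 11101011 → 3-byte char #4 = EB 8B A7.
Offset 11: leading byte 0xE2 = 11100010 → 3-byte char #5 = E2 9A A5.
Leading byte 0xE2 = 11100010 matches 1110xxxx → 3-byte sequence.
Byte 1: 0xE2 = 11100010, payload 0010 (4 bits).
Byte 2: 0x9A = 10011010 (10xxxxxx ✓), payload 011010.
Byte 3: 0xA5 = 10100101 (10xxxxxx ✓), payload 100101.
Concatenate: 0010011010100101 = 0x26A5 (16 bits → U+26A5).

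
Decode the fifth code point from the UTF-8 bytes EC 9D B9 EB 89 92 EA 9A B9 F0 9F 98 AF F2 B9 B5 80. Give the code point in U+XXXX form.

U+B9D40

Offset 0: leading byte 0xEC = 11101100 → 3-byte char #1 = EC 9D B9.
Offset 3: leading byte 0xEB = 11101011 → 3-byte char #2 = EB 89 92.
Offset 6: leading byte 0xEA = 11101010 → 3-byte char #3 = EA 9A B9.
Offset 9: leading byte 0xF0 = 11110000 → 4-byte char #4 = F0 9F 98 AF.
Offset 13: leading byte 0xF2 = 11110010 → 4-byte char #5 = F2 B9 B5 80.
Leading byte 0xF2 = 11110010 matches 11110xxx → 4-byte sequence.
Byte 1: 0xF2 = 11110010, payload 010 (3 bits).
Byte 2: 0xB9 = 10111001 (10xxxxxx ✓), payload 111001.
Byte 3: 0xB5 = 10110101 (10xxxxxx ✓), payload 110101.
Byte 4: 0x80 = 10000000 (10xxxxxx ✓), payload 000000.
Concatenate: 010111001110101000000 = 0xB9D40 (21 bits → U+B9D40).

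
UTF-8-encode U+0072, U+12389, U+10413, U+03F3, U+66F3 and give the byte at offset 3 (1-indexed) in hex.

1-indexed offset 3 is 0-indexed offset 2.
U+0072 → 1-byte form 72 at offsets 0–0.
U+12389 → 4-byte form F0 92 8E 89 at offsets 1–4.
Offset 2 falls in char 2's range; it's byte 2 of F0 92 8E 89 = 0x92.

0x92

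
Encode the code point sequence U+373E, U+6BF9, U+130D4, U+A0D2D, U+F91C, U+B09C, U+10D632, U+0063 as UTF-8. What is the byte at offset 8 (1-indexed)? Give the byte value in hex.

1-indexed offset 8 is 0-indexed offset 7.
U+373E → 3-byte form E3 9C BE at offsets 0–2.
U+6BF9 → 3-byte form E6 AF B9 at offsets 3–5.
U+130D4 → 4-byte form F0 93 83 94 at offsets 6–9.
Offset 7 falls in char 3's range; it's byte 2 of F0 93 83 94 = 0x93.

0x93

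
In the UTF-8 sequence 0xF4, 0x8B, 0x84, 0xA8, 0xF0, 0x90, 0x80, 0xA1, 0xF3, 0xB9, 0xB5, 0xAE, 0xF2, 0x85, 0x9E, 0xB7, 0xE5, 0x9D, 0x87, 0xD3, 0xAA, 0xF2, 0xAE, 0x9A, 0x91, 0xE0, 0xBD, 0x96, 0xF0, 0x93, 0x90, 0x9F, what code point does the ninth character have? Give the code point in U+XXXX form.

Offset 0: leading byte 0xF4 = 11110100 → 4-byte char #1 = F4 8B 84 A8.
Offset 4: leading byte 0xF0 = 11110000 → 4-byte char #2 = F0 90 80 A1.
Offset 8: leading byte 0xF3 = 11110011 → 4-byte char #3 = F3 B9 B5 AE.
Offset 12: leading byte 0xF2 = 11110010 → 4-byte char #4 = F2 85 9E B7.
Offset 16: leading byte 0xE5 = 11100101 → 3-byte char #5 = E5 9D 87.
Offset 19: leading byte 0xD3 = 11010011 → 2-byte char #6 = D3 AA.
Offset 21: leading byte 0xF2 = 11110010 → 4-byte char #7 = F2 AE 9A 91.
Offset 25: leading byte 0xE0 = 11100000 → 3-byte char #8 = E0 BD 96.
Offset 28: leading byte 0xF0 = 11110000 → 4-byte char #9 = F0 93 90 9F.
Leading byte 0xF0 = 11110000 matches 11110xxx → 4-byte sequence.
Byte 1: 0xF0 = 11110000, payload 000 (3 bits).
Byte 2: 0x93 = 10010011 (10xxxxxx ✓), payload 010011.
Byte 3: 0x90 = 10010000 (10xxxxxx ✓), payload 010000.
Byte 4: 0x9F = 10011111 (10xxxxxx ✓), payload 011111.
Concatenate: 000010011010000011111 = 0x1341F (21 bits → U+1341F).

U+1341F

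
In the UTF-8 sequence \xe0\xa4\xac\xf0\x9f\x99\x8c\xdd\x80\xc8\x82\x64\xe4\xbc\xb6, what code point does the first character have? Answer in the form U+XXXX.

U+092C

Offset 0: leading byte 0xE0 = 11100000 → 3-byte char #1 = E0 A4 AC.
Leading byte 0xE0 = 11100000 matches 1110xxxx → 3-byte sequence.
Byte 1: 0xE0 = 11100000, payload 0000 (4 bits).
Byte 2: 0xA4 = 10100100 (10xxxxxx ✓), payload 100100.
Byte 3: 0xAC = 10101100 (10xxxxxx ✓), payload 101100.
Concatenate: 0000100100101100 = 0x92C (16 bits → U+092C).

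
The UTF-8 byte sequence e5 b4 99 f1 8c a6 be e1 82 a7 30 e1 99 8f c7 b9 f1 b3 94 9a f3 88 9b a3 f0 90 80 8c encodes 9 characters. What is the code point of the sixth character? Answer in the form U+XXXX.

Offset 0: leading byte 0xE5 = 11100101 → 3-byte char #1 = E5 B4 99.
Offset 3: leading byte 0xF1 = 11110001 → 4-byte char #2 = F1 8C A6 BE.
Offset 7: leading byte 0xE1 = 11100001 → 3-byte char #3 = E1 82 A7.
Offset 10: leading byte 0x30 = 00110000 → 1-byte char #4 = 30.
Offset 11: leading byte 0xE1 = 11100001 → 3-byte char #5 = E1 99 8F.
Offset 14: leading byte 0xC7 = 11000111 → 2-byte char #6 = C7 B9.
Leading byte 0xC7 = 11000111 matches 110xxxxx → 2-byte sequence.
Byte 1: 0xC7 = 11000111, payload 00111 (5 bits).
Byte 2: 0xB9 = 10111001 (10xxxxxx ✓), payload 111001.
Concatenate: 00111111001 = 0x1F9 (11 bits → U+01F9).

U+01F9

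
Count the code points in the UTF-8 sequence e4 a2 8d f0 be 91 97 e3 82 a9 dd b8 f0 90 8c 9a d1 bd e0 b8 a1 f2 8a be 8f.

8

Byte at offset 0: 0xE4 = 11100100 → 3-byte char (#1). Advance 3.
Byte at offset 3: 0xF0 = 11110000 → 4-byte char (#2). Advance 4.
Byte at offset 7: 0xE3 = 11100011 → 3-byte char (#3). Advance 3.
Byte at offset 10: 0xDD = 11011101 → 2-byte char (#4). Advance 2.
Byte at offset 12: 0xF0 = 11110000 → 4-byte char (#5). Advance 4.
Byte at offset 16: 0xD1 = 11010001 → 2-byte char (#6). Advance 2.
Byte at offset 18: 0xE0 = 11100000 → 3-byte char (#7). Advance 3.
Byte at offset 21: 0xF2 = 11110010 → 4-byte char (#8). Advance 4.
Reached end at offset 25 after 8 code points.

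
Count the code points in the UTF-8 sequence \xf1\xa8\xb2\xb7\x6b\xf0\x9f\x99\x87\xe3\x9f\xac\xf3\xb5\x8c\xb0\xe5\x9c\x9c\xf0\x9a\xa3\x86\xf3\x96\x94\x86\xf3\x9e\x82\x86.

Byte at offset 0: 0xF1 = 11110001 → 4-byte char (#1). Advance 4.
Byte at offset 4: 0x6B = 01101011 → 1-byte char (#2). Advance 1.
Byte at offset 5: 0xF0 = 11110000 → 4-byte char (#3). Advance 4.
Byte at offset 9: 0xE3 = 11100011 → 3-byte char (#4). Advance 3.
Byte at offset 12: 0xF3 = 11110011 → 4-byte char (#5). Advance 4.
Byte at offset 16: 0xE5 = 11100101 → 3-byte char (#6). Advance 3.
Byte at offset 19: 0xF0 = 11110000 → 4-byte char (#7). Advance 4.
Byte at offset 23: 0xF3 = 11110011 → 4-byte char (#8). Advance 4.
Byte at offset 27: 0xF3 = 11110011 → 4-byte char (#9). Advance 4.
Reached end at offset 31 after 9 code points.

9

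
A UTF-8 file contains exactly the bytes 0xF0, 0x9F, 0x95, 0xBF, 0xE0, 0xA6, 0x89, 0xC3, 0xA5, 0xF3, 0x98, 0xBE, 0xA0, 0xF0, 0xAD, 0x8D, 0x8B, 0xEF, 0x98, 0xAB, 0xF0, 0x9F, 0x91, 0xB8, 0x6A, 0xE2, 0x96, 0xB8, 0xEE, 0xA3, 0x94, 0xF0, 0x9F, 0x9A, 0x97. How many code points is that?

Byte at offset 0: 0xF0 = 11110000 → 4-byte char (#1). Advance 4.
Byte at offset 4: 0xE0 = 11100000 → 3-byte char (#2). Advance 3.
Byte at offset 7: 0xC3 = 11000011 → 2-byte char (#3). Advance 2.
Byte at offset 9: 0xF3 = 11110011 → 4-byte char (#4). Advance 4.
Byte at offset 13: 0xF0 = 11110000 → 4-byte char (#5). Advance 4.
Byte at offset 17: 0xEF = 11101111 → 3-byte char (#6). Advance 3.
Byte at offset 20: 0xF0 = 11110000 → 4-byte char (#7). Advance 4.
Byte at offset 24: 0x6A = 01101010 → 1-byte char (#8). Advance 1.
Byte at offset 25: 0xE2 = 11100010 → 3-byte char (#9). Advance 3.
Byte at offset 28: 0xEE = 11101110 → 3-byte char (#10). Advance 3.
Byte at offset 31: 0xF0 = 11110000 → 4-byte char (#11). Advance 4.
Reached end at offset 35 after 11 code points.

11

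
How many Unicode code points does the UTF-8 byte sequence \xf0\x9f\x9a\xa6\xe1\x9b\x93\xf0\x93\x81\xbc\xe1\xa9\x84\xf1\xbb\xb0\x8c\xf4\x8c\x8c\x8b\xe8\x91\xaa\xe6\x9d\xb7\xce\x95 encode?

Byte at offset 0: 0xF0 = 11110000 → 4-byte char (#1). Advance 4.
Byte at offset 4: 0xE1 = 11100001 → 3-byte char (#2). Advance 3.
Byte at offset 7: 0xF0 = 11110000 → 4-byte char (#3). Advance 4.
Byte at offset 11: 0xE1 = 11100001 → 3-byte char (#4). Advance 3.
Byte at offset 14: 0xF1 = 11110001 → 4-byte char (#5). Advance 4.
Byte at offset 18: 0xF4 = 11110100 → 4-byte char (#6). Advance 4.
Byte at offset 22: 0xE8 = 11101000 → 3-byte char (#7). Advance 3.
Byte at offset 25: 0xE6 = 11100110 → 3-byte char (#8). Advance 3.
Byte at offset 28: 0xCE = 11001110 → 2-byte char (#9). Advance 2.
Reached end at offset 30 after 9 code points.

9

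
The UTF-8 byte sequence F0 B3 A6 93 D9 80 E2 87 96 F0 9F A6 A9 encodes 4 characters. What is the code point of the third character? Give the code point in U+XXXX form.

U+21D6

Offset 0: leading byte 0xF0 = 11110000 → 4-byte char #1 = F0 B3 A6 93.
Offset 4: leading byte 0xD9 = 11011001 → 2-byte char #2 = D9 80.
Offset 6: leading byte 0xE2 = 11100010 → 3-byte char #3 = E2 87 96.
Leading byte 0xE2 = 11100010 matches 1110xxxx → 3-byte sequence.
Byte 1: 0xE2 = 11100010, payload 0010 (4 bits).
Byte 2: 0x87 = 10000111 (10xxxxxx ✓), payload 000111.
Byte 3: 0x96 = 10010110 (10xxxxxx ✓), payload 010110.
Concatenate: 0010000111010110 = 0x21D6 (16 bits → U+21D6).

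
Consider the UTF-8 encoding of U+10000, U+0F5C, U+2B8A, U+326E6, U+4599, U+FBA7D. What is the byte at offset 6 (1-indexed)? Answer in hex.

1-indexed offset 6 is 0-indexed offset 5.
U+10000 → 4-byte form F0 90 80 80 at offsets 0–3.
U+0F5C → 3-byte form E0 BD 9C at offsets 4–6.
Offset 5 falls in char 2's range; it's byte 2 of E0 BD 9C = 0xBD.

0xBD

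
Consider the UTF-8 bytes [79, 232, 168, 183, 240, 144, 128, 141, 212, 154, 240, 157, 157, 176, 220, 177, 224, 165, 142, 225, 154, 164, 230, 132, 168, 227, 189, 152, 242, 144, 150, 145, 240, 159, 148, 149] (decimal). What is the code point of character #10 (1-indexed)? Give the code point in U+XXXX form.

U+3F58

Offset 0: leading byte 0x4F = 01001111 → 1-byte char #1 = 4F.
Offset 1: leading byte 0xE8 = 11101000 → 3-byte char #2 = E8 A8 B7.
Offset 4: leading byte 0xF0 = 11110000 → 4-byte char #3 = F0 90 80 8D.
Offset 8: leading byte 0xD4 = 11010100 → 2-byte char #4 = D4 9A.
Offset 10: leading byte 0xF0 = 11110000 → 4-byte char #5 = F0 9D 9D B0.
Offset 14: leading byte 0xDC = 11011100 → 2-byte char #6 = DC B1.
Offset 16: leading byte 0xE0 = 11100000 → 3-byte char #7 = E0 A5 8E.
Offset 19: leading byte 0xE1 = 11100001 → 3-byte char #8 = E1 9A A4.
Offset 22: leading byte 0xE6 = 11100110 → 3-byte char #9 = E6 84 A8.
Offset 25: leading byte 0xE3 = 11100011 → 3-byte char #10 = E3 BD 98.
Leading byte 0xE3 = 11100011 matches 1110xxxx → 3-byte sequence.
Byte 1: 0xE3 = 11100011, payload 0011 (4 bits).
Byte 2: 0xBD = 10111101 (10xxxxxx ✓), payload 111101.
Byte 3: 0x98 = 10011000 (10xxxxxx ✓), payload 011000.
Concatenate: 0011111101011000 = 0x3F58 (16 bits → U+3F58).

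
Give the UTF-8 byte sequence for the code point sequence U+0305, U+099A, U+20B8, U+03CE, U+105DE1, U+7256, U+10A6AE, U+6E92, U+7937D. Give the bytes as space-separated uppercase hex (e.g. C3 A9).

CC 85 E0 A6 9A E2 82 B8 CF 8E F4 85 B7 A1 E7 89 96 F4 8A 9A AE E6 BA 92 F1 B9 8D BD

U+0305: 2-byte form → CC 85.
U+099A: 3-byte form → E0 A6 9A.
U+20B8: 3-byte form → E2 82 B8.
U+03CE: 2-byte form → CF 8E.
U+105DE1: 4-byte form → F4 85 B7 A1.
U+7256: 3-byte form → E7 89 96.
U+10A6AE: 4-byte form → F4 8A 9A AE.
U+6E92: 3-byte form → E6 BA 92.
U+7937D: 4-byte form → F1 B9 8D BD.
Concatenated (28 bytes): CC 85 E0 A6 9A E2 82 B8 CF 8E F4 85 B7 A1 E7 89 96 F4 8A 9A AE E6 BA 92 F1 B9 8D BD.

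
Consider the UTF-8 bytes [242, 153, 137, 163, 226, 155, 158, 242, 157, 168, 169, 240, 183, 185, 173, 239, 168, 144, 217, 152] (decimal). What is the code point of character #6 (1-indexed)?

U+0658

Offset 0: leading byte 0xF2 = 11110010 → 4-byte char #1 = F2 99 89 A3.
Offset 4: leading byte 0xE2 = 11100010 → 3-byte char #2 = E2 9B 9E.
Offset 7: leading byte 0xF2 = 11110010 → 4-byte char #3 = F2 9D A8 A9.
Offset 11: leading byte 0xF0 = 11110000 → 4-byte char #4 = F0 B7 B9 AD.
Offset 15: leading byte 0xEF = 11101111 → 3-byte char #5 = EF A8 90.
Offset 18: leading byte 0xD9 = 11011001 → 2-byte char #6 = D9 98.
Leading byte 0xD9 = 11011001 matches 110xxxxx → 2-byte sequence.
Byte 1: 0xD9 = 11011001, payload 11001 (5 bits).
Byte 2: 0x98 = 10011000 (10xxxxxx ✓), payload 011000.
Concatenate: 11001011000 = 0x658 (11 bits → U+0658).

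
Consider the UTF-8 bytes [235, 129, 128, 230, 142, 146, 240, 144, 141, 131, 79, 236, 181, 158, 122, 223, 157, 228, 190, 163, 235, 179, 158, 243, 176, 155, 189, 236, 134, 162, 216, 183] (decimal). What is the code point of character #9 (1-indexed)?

Offset 0: leading byte 0xEB = 11101011 → 3-byte char #1 = EB 81 80.
Offset 3: leading byte 0xE6 = 11100110 → 3-byte char #2 = E6 8E 92.
Offset 6: leading byte 0xF0 = 11110000 → 4-byte char #3 = F0 90 8D 83.
Offset 10: leading byte 0x4F = 01001111 → 1-byte char #4 = 4F.
Offset 11: leading byte 0xEC = 11101100 → 3-byte char #5 = EC B5 9E.
Offset 14: leading byte 0x7A = 01111010 → 1-byte char #6 = 7A.
Offset 15: leading byte 0xDF = 11011111 → 2-byte char #7 = DF 9D.
Offset 17: leading byte 0xE4 = 11100100 → 3-byte char #8 = E4 BE A3.
Offset 20: leading byte 0xEB = 11101011 → 3-byte char #9 = EB B3 9E.
Leading byte 0xEB = 11101011 matches 1110xxxx → 3-byte sequence.
Byte 1: 0xEB = 11101011, payload 1011 (4 bits).
Byte 2: 0xB3 = 10110011 (10xxxxxx ✓), payload 110011.
Byte 3: 0x9E = 10011110 (10xxxxxx ✓), payload 011110.
Concatenate: 1011110011011110 = 0xBCDE (16 bits → U+BCDE).

U+BCDE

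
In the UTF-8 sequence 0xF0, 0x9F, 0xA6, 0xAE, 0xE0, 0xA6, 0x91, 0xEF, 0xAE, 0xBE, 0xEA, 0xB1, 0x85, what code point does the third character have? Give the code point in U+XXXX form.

Offset 0: leading byte 0xF0 = 11110000 → 4-byte char #1 = F0 9F A6 AE.
Offset 4: leading byte 0xE0 = 11100000 → 3-byte char #2 = E0 A6 91.
Offset 7: leading byte 0xEF = 11101111 → 3-byte char #3 = EF AE BE.
Leading byte 0xEF = 11101111 matches 1110xxxx → 3-byte sequence.
Byte 1: 0xEF = 11101111, payload 1111 (4 bits).
Byte 2: 0xAE = 10101110 (10xxxxxx ✓), payload 101110.
Byte 3: 0xBE = 10111110 (10xxxxxx ✓), payload 111110.
Concatenate: 1111101110111110 = 0xFBBE (16 bits → U+FBBE).

U+FBBE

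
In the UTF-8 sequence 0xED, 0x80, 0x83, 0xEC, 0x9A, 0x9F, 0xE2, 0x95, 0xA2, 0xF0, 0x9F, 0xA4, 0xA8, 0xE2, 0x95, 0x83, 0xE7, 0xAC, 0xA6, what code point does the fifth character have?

U+2543

Offset 0: leading byte 0xED = 11101101 → 3-byte char #1 = ED 80 83.
Offset 3: leading byte 0xEC = 11101100 → 3-byte char #2 = EC 9A 9F.
Offset 6: leading byte 0xE2 = 11100010 → 3-byte char #3 = E2 95 A2.
Offset 9: leading byte 0xF0 = 11110000 → 4-byte char #4 = F0 9F A4 A8.
Offset 13: leading byte 0xE2 = 11100010 → 3-byte char #5 = E2 95 83.
Leading byte 0xE2 = 11100010 matches 1110xxxx → 3-byte sequence.
Byte 1: 0xE2 = 11100010, payload 0010 (4 bits).
Byte 2: 0x95 = 10010101 (10xxxxxx ✓), payload 010101.
Byte 3: 0x83 = 10000011 (10xxxxxx ✓), payload 000011.
Concatenate: 0010010101000011 = 0x2543 (16 bits → U+2543).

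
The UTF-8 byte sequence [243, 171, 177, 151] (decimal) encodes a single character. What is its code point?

Leading byte 0xF3 = 11110011 matches 11110xxx → 4-byte sequence.
Byte 1: 0xF3 = 11110011, payload 011 (3 bits).
Byte 2: 0xAB = 10101011 (10xxxxxx ✓), payload 101011.
Byte 3: 0xB1 = 10110001 (10xxxxxx ✓), payload 110001.
Byte 4: 0x97 = 10010111 (10xxxxxx ✓), payload 010111.
Concatenate: 011101011110001010111 = 0xEBC57 (21 bits → U+EBC57).

U+EBC57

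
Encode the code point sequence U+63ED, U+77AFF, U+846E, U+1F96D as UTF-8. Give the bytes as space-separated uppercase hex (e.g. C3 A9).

U+63ED: 3-byte form → E6 8F AD.
U+77AFF: 4-byte form → F1 B7 AB BF.
U+846E: 3-byte form → E8 91 AE.
U+1F96D: 4-byte form → F0 9F A5 AD.
Concatenated (14 bytes): E6 8F AD F1 B7 AB BF E8 91 AE F0 9F A5 AD.

E6 8F AD F1 B7 AB BF E8 91 AE F0 9F A5 AD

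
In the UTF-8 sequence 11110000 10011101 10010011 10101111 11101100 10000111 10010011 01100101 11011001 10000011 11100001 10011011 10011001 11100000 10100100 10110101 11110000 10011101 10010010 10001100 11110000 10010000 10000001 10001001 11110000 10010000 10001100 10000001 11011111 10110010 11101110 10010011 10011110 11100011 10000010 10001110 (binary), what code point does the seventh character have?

U+1D48C

Offset 0: leading byte 0xF0 = 11110000 → 4-byte char #1 = F0 9D 93 AF.
Offset 4: leading byte 0xEC = 11101100 → 3-byte char #2 = EC 87 93.
Offset 7: leading byte 0x65 = 01100101 → 1-byte char #3 = 65.
Offset 8: leading byte 0xD9 = 11011001 → 2-byte char #4 = D9 83.
Offset 10: leading byte 0xE1 = 11100001 → 3-byte char #5 = E1 9B 99.
Offset 13: leading byte 0xE0 = 11100000 → 3-byte char #6 = E0 A4 B5.
Offset 16: leading byte 0xF0 = 11110000 → 4-byte char #7 = F0 9D 92 8C.
Leading byte 0xF0 = 11110000 matches 11110xxx → 4-byte sequence.
Byte 1: 0xF0 = 11110000, payload 000 (3 bits).
Byte 2: 0x9D = 10011101 (10xxxxxx ✓), payload 011101.
Byte 3: 0x92 = 10010010 (10xxxxxx ✓), payload 010010.
Byte 4: 0x8C = 10001100 (10xxxxxx ✓), payload 001100.
Concatenate: 000011101010010001100 = 0x1D48C (21 bits → U+1D48C).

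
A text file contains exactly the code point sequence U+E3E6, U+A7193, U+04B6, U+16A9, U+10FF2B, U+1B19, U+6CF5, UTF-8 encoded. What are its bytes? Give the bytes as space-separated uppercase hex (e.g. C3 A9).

U+E3E6: 3-byte form → EE 8F A6.
U+A7193: 4-byte form → F2 A7 86 93.
U+04B6: 2-byte form → D2 B6.
U+16A9: 3-byte form → E1 9A A9.
U+10FF2B: 4-byte form → F4 8F BC AB.
U+1B19: 3-byte form → E1 AC 99.
U+6CF5: 3-byte form → E6 B3 B5.
Concatenated (22 bytes): EE 8F A6 F2 A7 86 93 D2 B6 E1 9A A9 F4 8F BC AB E1 AC 99 E6 B3 B5.

EE 8F A6 F2 A7 86 93 D2 B6 E1 9A A9 F4 8F BC AB E1 AC 99 E6 B3 B5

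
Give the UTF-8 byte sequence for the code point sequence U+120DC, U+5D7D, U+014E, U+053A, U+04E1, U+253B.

U+120DC: 4-byte form → F0 92 83 9C.
U+5D7D: 3-byte form → E5 B5 BD.
U+014E: 2-byte form → C5 8E.
U+053A: 2-byte form → D4 BA.
U+04E1: 2-byte form → D3 A1.
U+253B: 3-byte form → E2 94 BB.
Concatenated (16 bytes): F0 92 83 9C E5 B5 BD C5 8E D4 BA D3 A1 E2 94 BB.

F0 92 83 9C E5 B5 BD C5 8E D4 BA D3 A1 E2 94 BB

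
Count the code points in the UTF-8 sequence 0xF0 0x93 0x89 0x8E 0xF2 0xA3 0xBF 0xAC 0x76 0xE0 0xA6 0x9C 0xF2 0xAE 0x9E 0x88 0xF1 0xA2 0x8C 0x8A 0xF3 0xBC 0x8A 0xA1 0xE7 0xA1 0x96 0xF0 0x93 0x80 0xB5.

Byte at offset 0: 0xF0 = 11110000 → 4-byte char (#1). Advance 4.
Byte at offset 4: 0xF2 = 11110010 → 4-byte char (#2). Advance 4.
Byte at offset 8: 0x76 = 01110110 → 1-byte char (#3). Advance 1.
Byte at offset 9: 0xE0 = 11100000 → 3-byte char (#4). Advance 3.
Byte at offset 12: 0xF2 = 11110010 → 4-byte char (#5). Advance 4.
Byte at offset 16: 0xF1 = 11110001 → 4-byte char (#6). Advance 4.
Byte at offset 20: 0xF3 = 11110011 → 4-byte char (#7). Advance 4.
Byte at offset 24: 0xE7 = 11100111 → 3-byte char (#8). Advance 3.
Byte at offset 27: 0xF0 = 11110000 → 4-byte char (#9). Advance 4.
Reached end at offset 31 after 9 code points.

9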